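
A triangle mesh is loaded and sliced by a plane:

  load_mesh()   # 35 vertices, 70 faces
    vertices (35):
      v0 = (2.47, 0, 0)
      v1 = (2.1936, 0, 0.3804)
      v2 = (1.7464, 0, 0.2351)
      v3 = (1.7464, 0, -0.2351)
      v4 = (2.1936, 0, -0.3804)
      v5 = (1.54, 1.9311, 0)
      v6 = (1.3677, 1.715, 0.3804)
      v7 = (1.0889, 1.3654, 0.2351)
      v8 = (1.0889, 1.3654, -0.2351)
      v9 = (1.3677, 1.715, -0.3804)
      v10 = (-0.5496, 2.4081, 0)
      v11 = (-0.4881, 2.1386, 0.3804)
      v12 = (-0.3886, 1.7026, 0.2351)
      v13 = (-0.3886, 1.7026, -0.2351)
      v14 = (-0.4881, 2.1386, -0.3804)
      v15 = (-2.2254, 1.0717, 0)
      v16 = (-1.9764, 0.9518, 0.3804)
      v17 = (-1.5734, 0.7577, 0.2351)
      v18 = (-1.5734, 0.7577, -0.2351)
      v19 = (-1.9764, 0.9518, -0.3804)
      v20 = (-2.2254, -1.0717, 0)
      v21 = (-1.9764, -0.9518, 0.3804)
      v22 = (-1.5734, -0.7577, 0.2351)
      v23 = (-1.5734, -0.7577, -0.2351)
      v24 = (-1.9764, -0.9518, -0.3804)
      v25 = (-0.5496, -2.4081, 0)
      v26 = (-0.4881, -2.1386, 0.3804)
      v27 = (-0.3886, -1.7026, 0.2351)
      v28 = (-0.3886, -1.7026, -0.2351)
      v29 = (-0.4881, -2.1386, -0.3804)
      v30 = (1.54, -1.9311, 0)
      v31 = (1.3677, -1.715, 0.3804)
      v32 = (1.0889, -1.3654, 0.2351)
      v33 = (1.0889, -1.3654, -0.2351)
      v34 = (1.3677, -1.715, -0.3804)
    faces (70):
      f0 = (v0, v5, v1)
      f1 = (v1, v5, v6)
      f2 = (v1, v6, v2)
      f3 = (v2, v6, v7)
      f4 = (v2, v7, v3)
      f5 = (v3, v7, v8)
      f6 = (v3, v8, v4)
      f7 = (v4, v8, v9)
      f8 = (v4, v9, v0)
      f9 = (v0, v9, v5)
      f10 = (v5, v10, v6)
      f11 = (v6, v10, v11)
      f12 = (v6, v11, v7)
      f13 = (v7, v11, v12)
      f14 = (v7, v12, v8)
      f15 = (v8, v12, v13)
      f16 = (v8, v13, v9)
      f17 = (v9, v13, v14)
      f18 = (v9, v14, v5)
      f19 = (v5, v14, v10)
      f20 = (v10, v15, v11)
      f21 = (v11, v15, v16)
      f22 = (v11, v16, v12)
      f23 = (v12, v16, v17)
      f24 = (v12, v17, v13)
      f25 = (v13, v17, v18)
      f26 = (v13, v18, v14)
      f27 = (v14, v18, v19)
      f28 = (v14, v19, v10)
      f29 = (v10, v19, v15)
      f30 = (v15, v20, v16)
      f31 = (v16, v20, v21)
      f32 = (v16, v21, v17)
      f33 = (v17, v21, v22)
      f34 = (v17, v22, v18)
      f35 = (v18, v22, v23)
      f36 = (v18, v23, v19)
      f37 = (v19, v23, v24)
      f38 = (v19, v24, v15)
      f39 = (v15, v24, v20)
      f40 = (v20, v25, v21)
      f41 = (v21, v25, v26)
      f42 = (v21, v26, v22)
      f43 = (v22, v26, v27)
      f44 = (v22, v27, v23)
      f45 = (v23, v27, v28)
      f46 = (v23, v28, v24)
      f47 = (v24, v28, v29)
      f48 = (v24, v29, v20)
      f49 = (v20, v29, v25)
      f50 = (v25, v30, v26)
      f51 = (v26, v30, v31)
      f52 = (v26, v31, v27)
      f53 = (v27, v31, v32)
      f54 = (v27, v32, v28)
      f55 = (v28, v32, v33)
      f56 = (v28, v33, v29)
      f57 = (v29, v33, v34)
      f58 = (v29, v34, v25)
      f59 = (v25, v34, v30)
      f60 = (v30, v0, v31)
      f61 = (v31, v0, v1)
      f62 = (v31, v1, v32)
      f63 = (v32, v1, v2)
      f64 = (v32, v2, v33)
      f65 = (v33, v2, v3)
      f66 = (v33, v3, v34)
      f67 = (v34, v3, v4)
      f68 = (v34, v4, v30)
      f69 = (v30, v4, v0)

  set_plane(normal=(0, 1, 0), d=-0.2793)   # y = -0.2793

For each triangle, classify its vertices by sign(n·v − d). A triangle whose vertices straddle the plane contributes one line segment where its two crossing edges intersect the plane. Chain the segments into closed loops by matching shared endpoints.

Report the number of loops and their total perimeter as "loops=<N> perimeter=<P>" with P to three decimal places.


loops=2 perimeter=4.587

Straddling triangles (20 of 70):
  (v15,v20,v16) [+-+] → (-2.2254, -0.2793, 0)–(-2.12789, -0.2793, 0.148964)  len=0.1780
  (v16,v20,v21) [+--] → (-2.12789, -0.2793, 0.148964)–(-1.9764, -0.2793, 0.3804)  len=0.2766
  (v16,v21,v17) [+-+] → (-1.9764, -0.2793, 0.3804)–(-1.81786, -0.2793, 0.32324)  len=0.1685
  (v17,v21,v22) [+--] → (-1.81786, -0.2793, 0.32324)–(-1.5734, -0.2793, 0.2351)  len=0.2599
  (v17,v22,v18) [+-+] → (-1.5734, -0.2793, 0.2351)–(-1.5734, -0.2793, 0.0866615)  len=0.1484
  (v18,v22,v23) [+--] → (-1.5734, -0.2793, 0.0866615)–(-1.5734, -0.2793, -0.2351)  len=0.3218
  (v18,v23,v19) [+-+] → (-1.5734, -0.2793, -0.2351)–(-1.68618, -0.2793, -0.275762)  len=0.1199
  (v19,v23,v24) [+--] → (-1.68618, -0.2793, -0.275762)–(-1.9764, -0.2793, -0.3804)  len=0.3085
  (v19,v24,v15) [+-+] → (-1.9764, -0.2793, -0.3804)–(-2.05915, -0.2793, -0.253976)  len=0.1511
  (v15,v24,v20) [+--] → (-2.05915, -0.2793, -0.253976)–(-2.2254, -0.2793, 0)  len=0.3035
  (v30,v0,v31) [-+-] → (2.33549, -0.2793, 0)–(2.29048, -0.2793, 0.0619509)  len=0.0766
  (v31,v0,v1) [-++] → (2.29048, -0.2793, 0.0619509)–(2.0591, -0.2793, 0.3804)  len=0.3936
  (v31,v1,v32) [-+-] → (2.0591, -0.2793, 0.3804)–(1.96763, -0.2793, 0.350678)  len=0.0962
  (v32,v1,v2) [-++] → (1.96763, -0.2793, 0.350678)–(1.6119, -0.2793, 0.2351)  len=0.3740
  (v32,v2,v33) [-+-] → (1.6119, -0.2793, 0.2351)–(1.6119, -0.2793, 0.138918)  len=0.0962
  (v33,v2,v3) [-++] → (1.6119, -0.2793, 0.138918)–(1.6119, -0.2793, -0.2351)  len=0.3740
  (v33,v3,v34) [-+-] → (1.6119, -0.2793, -0.2351)–(1.68473, -0.2793, -0.258763)  len=0.0766
  (v34,v3,v4) [-++] → (1.68473, -0.2793, -0.258763)–(2.0591, -0.2793, -0.3804)  len=0.3936
  (v34,v4,v30) [-+-] → (2.0591, -0.2793, -0.3804)–(2.09907, -0.2793, -0.325382)  len=0.0680
  (v30,v4,v0) [-++] → (2.09907, -0.2793, -0.325382)–(2.33549, -0.2793, 0)  len=0.4022

Chained into 2 loop(s):
  loop 1: 10 segments, perimeter = 2.2363
  loop 2: 10 segments, perimeter = 2.3510
Total perimeter = 4.587


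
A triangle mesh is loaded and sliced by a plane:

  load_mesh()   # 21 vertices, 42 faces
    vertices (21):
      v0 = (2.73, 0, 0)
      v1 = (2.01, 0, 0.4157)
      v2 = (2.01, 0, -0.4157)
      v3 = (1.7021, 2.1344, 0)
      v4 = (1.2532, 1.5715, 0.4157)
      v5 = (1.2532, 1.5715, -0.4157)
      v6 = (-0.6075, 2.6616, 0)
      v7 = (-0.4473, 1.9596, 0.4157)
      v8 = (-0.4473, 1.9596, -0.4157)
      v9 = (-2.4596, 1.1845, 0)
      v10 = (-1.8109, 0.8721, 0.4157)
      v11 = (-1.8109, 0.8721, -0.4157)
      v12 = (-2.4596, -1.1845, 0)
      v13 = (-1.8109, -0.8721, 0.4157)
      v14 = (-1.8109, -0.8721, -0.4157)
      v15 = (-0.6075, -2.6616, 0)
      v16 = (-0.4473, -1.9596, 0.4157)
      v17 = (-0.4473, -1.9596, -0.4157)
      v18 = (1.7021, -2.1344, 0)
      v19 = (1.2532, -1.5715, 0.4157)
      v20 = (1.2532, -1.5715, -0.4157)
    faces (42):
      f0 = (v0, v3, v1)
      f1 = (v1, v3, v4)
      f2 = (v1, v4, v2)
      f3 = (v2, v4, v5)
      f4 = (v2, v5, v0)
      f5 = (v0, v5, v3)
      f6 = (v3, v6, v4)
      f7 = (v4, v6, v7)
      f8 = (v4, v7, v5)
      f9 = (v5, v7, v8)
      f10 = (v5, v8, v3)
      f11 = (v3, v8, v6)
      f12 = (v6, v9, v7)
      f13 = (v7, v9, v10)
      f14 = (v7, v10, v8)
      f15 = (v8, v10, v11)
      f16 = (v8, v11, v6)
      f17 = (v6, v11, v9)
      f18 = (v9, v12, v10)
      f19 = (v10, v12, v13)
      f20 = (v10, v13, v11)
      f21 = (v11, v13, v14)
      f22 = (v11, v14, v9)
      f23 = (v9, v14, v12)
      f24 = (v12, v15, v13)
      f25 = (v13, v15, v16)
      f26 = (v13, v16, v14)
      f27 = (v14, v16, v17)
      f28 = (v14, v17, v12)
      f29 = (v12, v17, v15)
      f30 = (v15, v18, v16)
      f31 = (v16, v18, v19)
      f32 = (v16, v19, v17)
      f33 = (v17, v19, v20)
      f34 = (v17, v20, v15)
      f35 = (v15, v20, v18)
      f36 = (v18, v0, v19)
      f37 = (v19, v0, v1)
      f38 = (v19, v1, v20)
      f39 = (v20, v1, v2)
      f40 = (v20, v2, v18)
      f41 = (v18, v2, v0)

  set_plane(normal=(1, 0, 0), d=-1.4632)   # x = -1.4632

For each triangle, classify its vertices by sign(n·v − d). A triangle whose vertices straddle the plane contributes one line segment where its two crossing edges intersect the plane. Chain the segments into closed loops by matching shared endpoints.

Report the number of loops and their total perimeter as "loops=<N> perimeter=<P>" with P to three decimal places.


Straddling triangles (12 of 42):
  (v6,v9,v7) [+-+] → (-1.4632, 1.97916, 0)–(-1.4632, 1.56829, 0.205836)  len=0.4595
  (v7,v9,v10) [+--] → (-1.4632, 1.56829, 0.205836)–(-1.4632, 1.1494, 0.4157)  len=0.4685
  (v7,v10,v8) [+-+] → (-1.4632, 1.1494, 0.4157)–(-1.4632, 1.1494, 0.203704)  len=0.2120
  (v8,v10,v11) [+--] → (-1.4632, 1.1494, 0.203704)–(-1.4632, 1.1494, -0.4157)  len=0.6194
  (v8,v11,v6) [+-+] → (-1.4632, 1.1494, -0.4157)–(-1.4632, 1.38914, -0.295591)  len=0.2681
  (v6,v11,v9) [+--] → (-1.4632, 1.38914, -0.295591)–(-1.4632, 1.97916, 0)  len=0.6599
  (v12,v15,v13) [-+-] → (-1.4632, -1.97916, 0)–(-1.4632, -1.38914, 0.295591)  len=0.6599
  (v13,v15,v16) [-++] → (-1.4632, -1.38914, 0.295591)–(-1.4632, -1.1494, 0.4157)  len=0.2681
  (v13,v16,v14) [-+-] → (-1.4632, -1.1494, 0.4157)–(-1.4632, -1.1494, -0.203704)  len=0.6194
  (v14,v16,v17) [-++] → (-1.4632, -1.1494, -0.203704)–(-1.4632, -1.1494, -0.4157)  len=0.2120
  (v14,v17,v12) [-+-] → (-1.4632, -1.1494, -0.4157)–(-1.4632, -1.56829, -0.205836)  len=0.4685
  (v12,v17,v15) [-++] → (-1.4632, -1.56829, -0.205836)–(-1.4632, -1.97916, 0)  len=0.4595

Chained into 2 loop(s):
  loop 1: 6 segments, perimeter = 2.6875
  loop 2: 6 segments, perimeter = 2.6875
Total perimeter = 5.375

loops=2 perimeter=5.375


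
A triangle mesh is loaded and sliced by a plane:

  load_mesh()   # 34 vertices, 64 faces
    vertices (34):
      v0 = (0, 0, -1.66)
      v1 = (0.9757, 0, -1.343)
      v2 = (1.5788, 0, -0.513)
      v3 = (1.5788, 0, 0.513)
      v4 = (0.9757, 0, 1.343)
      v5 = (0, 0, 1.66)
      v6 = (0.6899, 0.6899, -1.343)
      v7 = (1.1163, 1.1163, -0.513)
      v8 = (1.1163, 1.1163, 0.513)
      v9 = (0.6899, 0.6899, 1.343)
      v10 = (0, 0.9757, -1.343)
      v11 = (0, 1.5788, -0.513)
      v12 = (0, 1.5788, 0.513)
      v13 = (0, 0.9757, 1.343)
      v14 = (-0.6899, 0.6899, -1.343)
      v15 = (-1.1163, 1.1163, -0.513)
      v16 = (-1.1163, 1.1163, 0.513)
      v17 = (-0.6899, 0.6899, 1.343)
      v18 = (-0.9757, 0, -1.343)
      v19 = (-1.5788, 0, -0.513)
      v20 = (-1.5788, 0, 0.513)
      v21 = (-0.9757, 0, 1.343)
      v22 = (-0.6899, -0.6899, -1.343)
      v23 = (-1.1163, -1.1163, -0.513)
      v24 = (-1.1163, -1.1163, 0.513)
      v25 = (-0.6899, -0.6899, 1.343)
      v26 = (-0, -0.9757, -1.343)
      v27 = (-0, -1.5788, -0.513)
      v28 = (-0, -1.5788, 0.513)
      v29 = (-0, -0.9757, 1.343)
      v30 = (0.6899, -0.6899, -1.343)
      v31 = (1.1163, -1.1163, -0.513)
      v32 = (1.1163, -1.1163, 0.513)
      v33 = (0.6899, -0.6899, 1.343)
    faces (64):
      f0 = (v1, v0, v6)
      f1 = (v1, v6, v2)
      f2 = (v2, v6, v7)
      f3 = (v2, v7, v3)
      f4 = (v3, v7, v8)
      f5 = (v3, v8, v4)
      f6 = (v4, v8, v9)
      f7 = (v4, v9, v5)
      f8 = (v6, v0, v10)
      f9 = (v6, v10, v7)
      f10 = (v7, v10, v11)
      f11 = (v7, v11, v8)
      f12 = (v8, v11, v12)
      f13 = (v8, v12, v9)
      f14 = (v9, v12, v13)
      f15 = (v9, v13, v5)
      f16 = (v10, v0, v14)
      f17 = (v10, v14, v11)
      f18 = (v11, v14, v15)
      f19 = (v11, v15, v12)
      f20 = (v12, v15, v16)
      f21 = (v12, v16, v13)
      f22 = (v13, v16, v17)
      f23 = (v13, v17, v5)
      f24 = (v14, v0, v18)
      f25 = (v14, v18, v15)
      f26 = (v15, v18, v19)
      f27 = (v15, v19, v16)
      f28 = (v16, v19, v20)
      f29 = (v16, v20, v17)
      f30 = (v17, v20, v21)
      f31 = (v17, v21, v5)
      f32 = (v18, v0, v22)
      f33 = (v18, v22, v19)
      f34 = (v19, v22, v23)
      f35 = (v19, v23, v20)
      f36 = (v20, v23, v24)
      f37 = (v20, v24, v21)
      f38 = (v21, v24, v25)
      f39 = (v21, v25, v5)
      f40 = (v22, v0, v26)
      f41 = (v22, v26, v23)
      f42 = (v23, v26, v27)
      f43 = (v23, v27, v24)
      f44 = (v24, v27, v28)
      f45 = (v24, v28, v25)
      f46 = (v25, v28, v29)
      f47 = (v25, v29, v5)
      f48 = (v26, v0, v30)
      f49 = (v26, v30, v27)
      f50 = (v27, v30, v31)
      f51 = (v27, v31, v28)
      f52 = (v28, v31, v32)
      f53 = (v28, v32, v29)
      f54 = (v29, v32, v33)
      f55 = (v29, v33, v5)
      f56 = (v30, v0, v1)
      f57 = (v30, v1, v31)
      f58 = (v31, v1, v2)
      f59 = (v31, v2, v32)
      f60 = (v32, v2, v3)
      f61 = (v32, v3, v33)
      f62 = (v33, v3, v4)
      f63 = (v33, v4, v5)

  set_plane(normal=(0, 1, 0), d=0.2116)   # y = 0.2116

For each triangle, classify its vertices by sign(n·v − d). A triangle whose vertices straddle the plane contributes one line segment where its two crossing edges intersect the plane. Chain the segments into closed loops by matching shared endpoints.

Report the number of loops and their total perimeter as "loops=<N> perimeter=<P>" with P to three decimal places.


loops=1 perimeter=9.855

Straddling triangles (20 of 64):
  (v1,v0,v6) [--+] → (0.2116, 0.2116, -1.56277)–(0.888042, 0.2116, -1.343)  len=0.7112
  (v1,v6,v2) [-+-] → (0.888042, 0.2116, -1.343)–(1.30616, 0.2116, -0.76757)  len=0.7113
  (v2,v6,v7) [-++] → (1.30616, 0.2116, -0.76757)–(1.49113, 0.2116, -0.513)  len=0.3147
  (v2,v7,v3) [-+-] → (1.49113, 0.2116, -0.513)–(1.49113, 0.2116, 0.318517)  len=0.8315
  (v3,v7,v8) [-++] → (1.49113, 0.2116, 0.318517)–(1.49113, 0.2116, 0.513)  len=0.1945
  (v3,v8,v4) [-+-] → (1.49113, 0.2116, 0.513)–(1.00235, 0.2116, 1.18567)  len=0.8315
  (v4,v8,v9) [-++] → (1.00235, 0.2116, 1.18567)–(0.888042, 0.2116, 1.343)  len=0.1945
  (v4,v9,v5) [-+-] → (0.888042, 0.2116, 1.343)–(0.2116, 0.2116, 1.56277)  len=0.7112
  (v6,v0,v10) [+-+] → (0.2116, 0.2116, -1.56277)–(0, 0.2116, -1.59125)  len=0.2135
  (v9,v13,v5) [++-] → (0, 0.2116, 1.59125)–(0.2116, 0.2116, 1.56277)  len=0.2135
  (v10,v0,v14) [+-+] → (0, 0.2116, -1.59125)–(-0.2116, 0.2116, -1.56277)  len=0.2135
  (v13,v17,v5) [++-] → (-0.2116, 0.2116, 1.56277)–(0, 0.2116, 1.59125)  len=0.2135
  (v14,v0,v18) [+--] → (-0.2116, 0.2116, -1.56277)–(-0.888042, 0.2116, -1.343)  len=0.7112
  (v14,v18,v15) [+-+] → (-0.888042, 0.2116, -1.343)–(-1.00235, 0.2116, -1.18567)  len=0.1945
  (v15,v18,v19) [+--] → (-1.00235, 0.2116, -1.18567)–(-1.49113, 0.2116, -0.513)  len=0.8315
  (v15,v19,v16) [+-+] → (-1.49113, 0.2116, -0.513)–(-1.49113, 0.2116, -0.318517)  len=0.1945
  (v16,v19,v20) [+--] → (-1.49113, 0.2116, -0.318517)–(-1.49113, 0.2116, 0.513)  len=0.8315
  (v16,v20,v17) [+-+] → (-1.49113, 0.2116, 0.513)–(-1.30616, 0.2116, 0.76757)  len=0.3147
  (v17,v20,v21) [+--] → (-1.30616, 0.2116, 0.76757)–(-0.888042, 0.2116, 1.343)  len=0.7113
  (v17,v21,v5) [+--] → (-0.888042, 0.2116, 1.343)–(-0.2116, 0.2116, 1.56277)  len=0.7112

Chained into 1 loop(s):
  loop 1: 20 segments, perimeter = 9.8549
Total perimeter = 9.855


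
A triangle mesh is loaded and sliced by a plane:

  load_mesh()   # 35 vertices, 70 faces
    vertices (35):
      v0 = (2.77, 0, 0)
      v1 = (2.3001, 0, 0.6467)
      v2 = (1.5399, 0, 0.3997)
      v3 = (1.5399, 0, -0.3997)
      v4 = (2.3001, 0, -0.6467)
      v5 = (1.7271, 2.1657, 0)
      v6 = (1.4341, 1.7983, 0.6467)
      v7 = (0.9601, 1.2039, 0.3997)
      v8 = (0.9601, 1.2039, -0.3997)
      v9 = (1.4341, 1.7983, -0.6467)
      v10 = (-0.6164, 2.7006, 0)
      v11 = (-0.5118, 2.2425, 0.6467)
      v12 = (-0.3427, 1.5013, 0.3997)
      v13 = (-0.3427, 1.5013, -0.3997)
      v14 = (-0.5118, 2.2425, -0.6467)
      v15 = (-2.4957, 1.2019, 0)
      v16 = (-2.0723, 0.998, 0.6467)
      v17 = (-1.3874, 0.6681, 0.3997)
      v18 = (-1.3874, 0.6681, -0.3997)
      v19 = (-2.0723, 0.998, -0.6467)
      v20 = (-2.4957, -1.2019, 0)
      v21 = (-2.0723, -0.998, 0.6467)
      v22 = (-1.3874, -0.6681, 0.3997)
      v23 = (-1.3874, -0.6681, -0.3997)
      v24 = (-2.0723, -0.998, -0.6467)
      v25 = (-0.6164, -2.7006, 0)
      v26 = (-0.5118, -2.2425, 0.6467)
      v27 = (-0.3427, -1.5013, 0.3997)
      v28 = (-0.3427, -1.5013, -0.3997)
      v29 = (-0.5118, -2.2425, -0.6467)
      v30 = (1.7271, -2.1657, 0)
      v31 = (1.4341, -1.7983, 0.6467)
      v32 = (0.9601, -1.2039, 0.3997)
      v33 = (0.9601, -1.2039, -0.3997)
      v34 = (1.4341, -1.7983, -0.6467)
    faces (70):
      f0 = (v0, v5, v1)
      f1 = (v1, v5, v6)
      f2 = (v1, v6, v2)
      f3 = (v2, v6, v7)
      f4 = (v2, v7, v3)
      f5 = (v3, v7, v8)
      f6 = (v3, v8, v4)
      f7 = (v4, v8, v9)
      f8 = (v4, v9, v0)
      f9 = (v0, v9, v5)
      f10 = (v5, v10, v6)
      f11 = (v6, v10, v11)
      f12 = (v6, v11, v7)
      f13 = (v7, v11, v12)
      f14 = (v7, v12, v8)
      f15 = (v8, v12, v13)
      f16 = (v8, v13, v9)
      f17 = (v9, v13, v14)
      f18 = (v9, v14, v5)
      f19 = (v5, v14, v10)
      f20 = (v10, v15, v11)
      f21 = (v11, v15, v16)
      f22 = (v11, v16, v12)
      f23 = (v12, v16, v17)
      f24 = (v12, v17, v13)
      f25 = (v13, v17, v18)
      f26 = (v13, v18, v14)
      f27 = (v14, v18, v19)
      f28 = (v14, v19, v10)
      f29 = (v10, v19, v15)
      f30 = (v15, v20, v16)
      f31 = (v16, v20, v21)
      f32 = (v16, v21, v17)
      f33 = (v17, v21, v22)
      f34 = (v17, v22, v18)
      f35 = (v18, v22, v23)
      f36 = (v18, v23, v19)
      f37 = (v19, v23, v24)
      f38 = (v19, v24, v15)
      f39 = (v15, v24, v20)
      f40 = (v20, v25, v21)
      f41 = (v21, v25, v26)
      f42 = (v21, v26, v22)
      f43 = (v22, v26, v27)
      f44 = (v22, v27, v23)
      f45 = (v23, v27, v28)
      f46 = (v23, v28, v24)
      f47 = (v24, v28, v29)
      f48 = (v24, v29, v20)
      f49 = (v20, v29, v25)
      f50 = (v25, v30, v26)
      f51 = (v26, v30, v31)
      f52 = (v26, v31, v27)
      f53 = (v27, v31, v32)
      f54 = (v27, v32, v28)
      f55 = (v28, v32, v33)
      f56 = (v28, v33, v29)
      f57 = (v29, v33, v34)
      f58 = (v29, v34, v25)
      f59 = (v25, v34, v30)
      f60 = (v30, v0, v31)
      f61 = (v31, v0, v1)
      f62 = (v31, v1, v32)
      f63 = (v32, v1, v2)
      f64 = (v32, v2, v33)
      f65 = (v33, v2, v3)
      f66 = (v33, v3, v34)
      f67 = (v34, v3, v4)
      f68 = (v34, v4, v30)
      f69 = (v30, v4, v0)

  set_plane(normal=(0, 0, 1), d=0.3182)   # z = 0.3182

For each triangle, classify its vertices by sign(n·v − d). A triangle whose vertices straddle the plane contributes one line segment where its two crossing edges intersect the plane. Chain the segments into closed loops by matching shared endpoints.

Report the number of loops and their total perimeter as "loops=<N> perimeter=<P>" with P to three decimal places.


loops=2 perimeter=24.776

Straddling triangles (28 of 70):
  (v0,v5,v1) [--+] → (2.00904, 1.1001, 0.3182)–(2.53879, 0, 0.3182)  len=1.2210
  (v1,v5,v6) [+-+] → (2.00904, 1.1001, 0.3182)–(1.58293, 1.98493, 0.3182)  len=0.9821
  (v2,v7,v3) [++-] → (1.01921, 1.08116, 0.3182)–(1.5399, 0, 0.3182)  len=1.2000
  (v3,v7,v8) [-+-] → (1.01921, 1.08116, 0.3182)–(0.9601, 1.2039, 0.3182)  len=0.1362
  (v5,v10,v6) [--+] → (0.392521, 2.25664, 0.3182)–(1.58293, 1.98493, 0.3182)  len=1.2210
  (v6,v10,v11) [+-+] → (0.392521, 2.25664, 0.3182)–(-0.564933, 2.4752, 0.3182)  len=0.9821
  (v7,v12,v8) [++-] → (-0.209878, 1.47098, 0.3182)–(0.9601, 1.2039, 0.3182)  len=1.2001
  (v8,v12,v13) [-+-] → (-0.209878, 1.47098, 0.3182)–(-0.3427, 1.5013, 0.3182)  len=0.1362
  (v10,v15,v11) [--+] → (-1.51955, 1.71391, 0.3182)–(-0.564933, 2.4752, 0.3182)  len=1.2210
  (v11,v15,v16) [+-+] → (-1.51955, 1.71391, 0.3182)–(-2.28737, 1.10157, 0.3182)  len=0.9821
  (v12,v17,v13) [++-] → (-1.28089, 0.753046, 0.3182)–(-0.3427, 1.5013, 0.3182)  len=1.2000
  (v13,v17,v18) [-+-] → (-1.28089, 0.753046, 0.3182)–(-1.3874, 0.6681, 0.3182)  len=0.1362
  (v15,v20,v16) [--+] → (-2.28737, -0.119469, 0.3182)–(-2.28737, 1.10157, 0.3182)  len=1.2210
  (v16,v20,v21) [+-+] → (-2.28737, -0.119469, 0.3182)–(-2.28737, -1.10157, 0.3182)  len=0.9821
  (v17,v22,v18) [++-] → (-1.3874, -0.531872, 0.3182)–(-1.3874, 0.6681, 0.3182)  len=1.2000
  (v18,v22,v23) [-+-] → (-1.3874, -0.531872, 0.3182)–(-1.3874, -0.6681, 0.3182)  len=0.1362
  (v20,v25,v21) [--+] → (-1.33276, -1.86286, 0.3182)–(-2.28737, -1.10157, 0.3182)  len=1.2210
  (v21,v25,v26) [+-+] → (-1.33276, -1.86286, 0.3182)–(-0.564933, -2.4752, 0.3182)  len=0.9821
  (v22,v27,v23) [++-] → (-0.449209, -1.41635, 0.3182)–(-1.3874, -0.6681, 0.3182)  len=1.2000
  (v23,v27,v28) [-+-] → (-0.449209, -1.41635, 0.3182)–(-0.3427, -1.5013, 0.3182)  len=0.1362
  (v25,v30,v26) [--+] → (0.625479, -2.20349, 0.3182)–(-0.564933, -2.4752, 0.3182)  len=1.2210
  (v26,v30,v31) [+-+] → (0.625479, -2.20349, 0.3182)–(1.58293, -1.98493, 0.3182)  len=0.9821
  (v27,v32,v28) [++-] → (0.827278, -1.23422, 0.3182)–(-0.3427, -1.5013, 0.3182)  len=1.2001
  (v28,v32,v33) [-+-] → (0.827278, -1.23422, 0.3182)–(0.9601, -1.2039, 0.3182)  len=0.1362
  (v30,v0,v31) [--+] → (2.11269, -0.884829, 0.3182)–(1.58293, -1.98493, 0.3182)  len=1.2210
  (v31,v0,v1) [+-+] → (2.11269, -0.884829, 0.3182)–(2.53879, 0, 0.3182)  len=0.9821
  (v32,v2,v33) [++-] → (1.48079, -0.122739, 0.3182)–(0.9601, -1.2039, 0.3182)  len=1.2000
  (v33,v2,v3) [-+-] → (1.48079, -0.122739, 0.3182)–(1.5399, 0, 0.3182)  len=0.1362

Chained into 2 loop(s):
  loop 1: 14 segments, perimeter = 15.4217
  loop 2: 14 segments, perimeter = 9.3539
Total perimeter = 24.776


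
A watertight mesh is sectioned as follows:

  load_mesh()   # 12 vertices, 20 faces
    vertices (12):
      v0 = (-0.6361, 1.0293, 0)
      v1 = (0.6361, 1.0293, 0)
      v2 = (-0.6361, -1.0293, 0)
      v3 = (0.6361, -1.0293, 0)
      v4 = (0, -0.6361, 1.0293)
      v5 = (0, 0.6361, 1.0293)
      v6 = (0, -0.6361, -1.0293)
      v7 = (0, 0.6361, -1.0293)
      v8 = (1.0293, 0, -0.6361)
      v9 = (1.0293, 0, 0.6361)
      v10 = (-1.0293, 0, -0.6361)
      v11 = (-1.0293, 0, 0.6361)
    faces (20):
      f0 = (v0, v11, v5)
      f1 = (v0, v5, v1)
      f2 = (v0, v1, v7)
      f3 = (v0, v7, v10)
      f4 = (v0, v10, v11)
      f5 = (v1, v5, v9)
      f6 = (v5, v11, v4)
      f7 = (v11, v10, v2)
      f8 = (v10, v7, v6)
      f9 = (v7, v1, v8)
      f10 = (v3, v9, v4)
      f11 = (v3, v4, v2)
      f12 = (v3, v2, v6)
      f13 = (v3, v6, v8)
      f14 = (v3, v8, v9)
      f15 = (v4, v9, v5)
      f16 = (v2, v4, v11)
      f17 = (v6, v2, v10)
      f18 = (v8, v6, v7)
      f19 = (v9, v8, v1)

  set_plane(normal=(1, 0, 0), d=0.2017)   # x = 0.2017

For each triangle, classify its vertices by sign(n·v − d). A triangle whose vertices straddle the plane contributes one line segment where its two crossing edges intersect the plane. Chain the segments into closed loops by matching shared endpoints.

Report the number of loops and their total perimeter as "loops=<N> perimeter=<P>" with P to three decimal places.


Straddling triangles (10 of 20):
  (v0,v5,v1) [--+] → (0.2017, 0.760779, 0.702921)–(0.2017, 1.0293, 0)  len=0.7525
  (v0,v1,v7) [-+-] → (0.2017, 1.0293, 0)–(0.2017, 0.760779, -0.702921)  len=0.7525
  (v1,v5,v9) [+-+] → (0.2017, 0.760779, 0.702921)–(0.2017, 0.511451, 0.952249)  len=0.3526
  (v7,v1,v8) [-++] → (0.2017, 0.760779, -0.702921)–(0.2017, 0.511451, -0.952249)  len=0.3526
  (v3,v9,v4) [++-] → (0.2017, -0.511451, 0.952249)–(0.2017, -0.760779, 0.702921)  len=0.3526
  (v3,v4,v2) [+--] → (0.2017, -0.760779, 0.702921)–(0.2017, -1.0293, 0)  len=0.7525
  (v3,v2,v6) [+--] → (0.2017, -1.0293, 0)–(0.2017, -0.760779, -0.702921)  len=0.7525
  (v3,v6,v8) [+-+] → (0.2017, -0.760779, -0.702921)–(0.2017, -0.511451, -0.952249)  len=0.3526
  (v4,v9,v5) [-+-] → (0.2017, -0.511451, 0.952249)–(0.2017, 0.511451, 0.952249)  len=1.0229
  (v8,v6,v7) [+--] → (0.2017, -0.511451, -0.952249)–(0.2017, 0.511451, -0.952249)  len=1.0229

Chained into 1 loop(s):
  loop 1: 10 segments, perimeter = 6.4661
Total perimeter = 6.466

loops=1 perimeter=6.466


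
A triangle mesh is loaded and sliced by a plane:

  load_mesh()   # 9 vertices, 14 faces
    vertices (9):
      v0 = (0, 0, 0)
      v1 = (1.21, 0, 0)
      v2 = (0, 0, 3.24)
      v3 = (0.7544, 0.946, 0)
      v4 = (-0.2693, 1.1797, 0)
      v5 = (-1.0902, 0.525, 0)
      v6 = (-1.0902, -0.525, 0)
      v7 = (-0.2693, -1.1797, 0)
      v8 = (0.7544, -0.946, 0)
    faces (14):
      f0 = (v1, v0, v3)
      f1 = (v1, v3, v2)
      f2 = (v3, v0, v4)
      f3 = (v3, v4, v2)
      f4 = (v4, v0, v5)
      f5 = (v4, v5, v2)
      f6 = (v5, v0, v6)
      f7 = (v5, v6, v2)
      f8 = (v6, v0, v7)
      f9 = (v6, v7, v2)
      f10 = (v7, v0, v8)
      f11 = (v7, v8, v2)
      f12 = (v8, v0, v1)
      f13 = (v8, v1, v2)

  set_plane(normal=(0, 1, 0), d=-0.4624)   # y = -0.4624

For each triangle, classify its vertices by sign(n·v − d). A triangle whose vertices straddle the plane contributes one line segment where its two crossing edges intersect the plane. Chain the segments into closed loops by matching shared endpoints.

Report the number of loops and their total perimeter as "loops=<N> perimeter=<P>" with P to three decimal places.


loops=1 perimeter=6.621

Straddling triangles (8 of 14):
  (v5,v0,v6) [++-] → (-0.960207, -0.4624, 0)–(-1.0902, -0.4624, 0)  len=0.1300
  (v5,v6,v2) [+-+] → (-1.0902, -0.4624, 0)–(-0.960207, -0.4624, 0.386331)  len=0.4076
  (v6,v0,v7) [-+-] → (-0.960207, -0.4624, 0)–(-0.105556, -0.4624, 0)  len=0.8547
  (v6,v7,v2) [--+] → (-0.105556, -0.4624, 1.97004)–(-0.960207, -0.4624, 0.386331)  len=1.7996
  (v7,v0,v8) [-+-] → (-0.105556, -0.4624, 0)–(0.368747, -0.4624, 0)  len=0.4743
  (v7,v8,v2) [--+] → (0.368747, -0.4624, 1.6563)–(-0.105556, -0.4624, 1.97004)  len=0.5687
  (v8,v0,v1) [-++] → (0.368747, -0.4624, 0)–(0.987305, -0.4624, 0)  len=0.6186
  (v8,v1,v2) [-++] → (0.987305, -0.4624, 0)–(0.368747, -0.4624, 1.6563)  len=1.7680

Chained into 1 loop(s):
  loop 1: 8 segments, perimeter = 6.6214
Total perimeter = 6.621


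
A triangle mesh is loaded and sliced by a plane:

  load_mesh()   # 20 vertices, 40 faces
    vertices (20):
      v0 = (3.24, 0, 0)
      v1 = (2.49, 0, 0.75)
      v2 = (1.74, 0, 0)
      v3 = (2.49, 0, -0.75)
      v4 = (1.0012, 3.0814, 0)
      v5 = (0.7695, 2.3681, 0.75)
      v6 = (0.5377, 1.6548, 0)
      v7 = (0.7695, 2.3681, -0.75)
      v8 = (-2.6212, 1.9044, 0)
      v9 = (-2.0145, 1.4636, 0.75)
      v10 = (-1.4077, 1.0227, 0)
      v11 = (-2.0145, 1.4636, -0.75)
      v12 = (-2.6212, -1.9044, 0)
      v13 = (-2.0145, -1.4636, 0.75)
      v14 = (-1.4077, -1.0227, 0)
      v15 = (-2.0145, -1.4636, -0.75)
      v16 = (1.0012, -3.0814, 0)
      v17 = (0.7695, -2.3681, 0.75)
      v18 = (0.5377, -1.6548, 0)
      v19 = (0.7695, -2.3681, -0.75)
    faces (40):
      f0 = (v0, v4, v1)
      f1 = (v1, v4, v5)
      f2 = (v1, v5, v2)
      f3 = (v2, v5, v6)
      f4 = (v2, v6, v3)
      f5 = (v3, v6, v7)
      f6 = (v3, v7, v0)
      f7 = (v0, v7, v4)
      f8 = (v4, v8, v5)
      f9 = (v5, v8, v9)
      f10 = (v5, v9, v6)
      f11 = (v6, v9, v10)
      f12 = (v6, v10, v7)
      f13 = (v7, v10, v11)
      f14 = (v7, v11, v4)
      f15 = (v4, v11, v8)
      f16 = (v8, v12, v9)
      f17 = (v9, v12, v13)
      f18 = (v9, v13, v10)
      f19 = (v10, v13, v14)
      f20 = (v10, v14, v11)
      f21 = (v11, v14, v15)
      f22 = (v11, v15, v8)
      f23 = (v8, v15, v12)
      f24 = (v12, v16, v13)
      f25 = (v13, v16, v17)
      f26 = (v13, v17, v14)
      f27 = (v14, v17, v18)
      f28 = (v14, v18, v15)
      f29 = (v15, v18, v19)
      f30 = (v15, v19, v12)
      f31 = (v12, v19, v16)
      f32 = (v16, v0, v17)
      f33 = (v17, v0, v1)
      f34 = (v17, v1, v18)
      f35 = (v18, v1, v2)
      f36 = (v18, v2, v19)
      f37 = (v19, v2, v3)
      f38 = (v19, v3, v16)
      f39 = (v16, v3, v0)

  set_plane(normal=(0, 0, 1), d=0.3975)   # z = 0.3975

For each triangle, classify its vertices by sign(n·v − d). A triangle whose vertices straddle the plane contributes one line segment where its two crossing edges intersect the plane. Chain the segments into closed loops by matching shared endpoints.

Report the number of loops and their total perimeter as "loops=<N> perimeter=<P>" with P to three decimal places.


Straddling triangles (20 of 40):
  (v0,v4,v1) [--+] → (1.79026, 1.44826, 0.3975)–(2.8425, 0, 0.3975)  len=1.7902
  (v1,v4,v5) [+-+] → (1.79026, 1.44826, 0.3975)–(0.878399, 2.70335, 0.3975)  len=1.5514
  (v1,v5,v2) [++-] → (1.22564, 1.25509, 0.3975)–(2.1375, 0, 0.3975)  len=1.5514
  (v2,v5,v6) [-+-] → (1.22564, 1.25509, 0.3975)–(0.660554, 2.03285, 0.3975)  len=0.9614
  (v4,v8,v5) [--+] → (-0.824129, 2.15016, 0.3975)–(0.878399, 2.70335, 0.3975)  len=1.7901
  (v5,v8,v9) [+-+] → (-0.824129, 2.15016, 0.3975)–(-2.29965, 1.67078, 0.3975)  len=1.5514
  (v5,v9,v6) [++-] → (-0.814966, 1.55346, 0.3975)–(0.660554, 2.03285, 0.3975)  len=1.5514
  (v6,v9,v10) [-+-] → (-0.814966, 1.55346, 0.3975)–(-1.7293, 1.25638, 0.3975)  len=0.9614
  (v8,v12,v9) [--+] → (-2.29965, -0.11936, 0.3975)–(-2.29965, 1.67078, 0.3975)  len=1.7901
  (v9,v12,v13) [+-+] → (-2.29965, -0.11936, 0.3975)–(-2.29965, -1.67078, 0.3975)  len=1.5514
  (v9,v13,v10) [++-] → (-1.7293, -0.295039, 0.3975)–(-1.7293, 1.25638, 0.3975)  len=1.5514
  (v10,v13,v14) [-+-] → (-1.7293, -0.295039, 0.3975)–(-1.7293, -1.25638, 0.3975)  len=0.9613
  (v12,v16,v13) [--+] → (-0.597121, -2.22397, 0.3975)–(-2.29965, -1.67078, 0.3975)  len=1.7901
  (v13,v16,v17) [+-+] → (-0.597121, -2.22397, 0.3975)–(0.878399, -2.70335, 0.3975)  len=1.5514
  (v13,v17,v14) [++-] → (-0.253784, -1.73576, 0.3975)–(-1.7293, -1.25638, 0.3975)  len=1.5514
  (v14,v17,v18) [-+-] → (-0.253784, -1.73576, 0.3975)–(0.660554, -2.03285, 0.3975)  len=0.9614
  (v16,v0,v17) [--+] → (1.93063, -1.25509, 0.3975)–(0.878399, -2.70335, 0.3975)  len=1.7902
  (v17,v0,v1) [+-+] → (1.93064, -1.25509, 0.3975)–(2.8425, 0, 0.3975)  len=1.5514
  (v17,v1,v18) [++-] → (1.57242, -0.777756, 0.3975)–(0.660554, -2.03285, 0.3975)  len=1.5514
  (v18,v1,v2) [-+-] → (1.57242, -0.777756, 0.3975)–(2.1375, 0, 0.3975)  len=0.9614

Chained into 2 loop(s):
  loop 1: 10 segments, perimeter = 16.7078
  loop 2: 10 segments, perimeter = 12.5639
Total perimeter = 29.272

loops=2 perimeter=29.272


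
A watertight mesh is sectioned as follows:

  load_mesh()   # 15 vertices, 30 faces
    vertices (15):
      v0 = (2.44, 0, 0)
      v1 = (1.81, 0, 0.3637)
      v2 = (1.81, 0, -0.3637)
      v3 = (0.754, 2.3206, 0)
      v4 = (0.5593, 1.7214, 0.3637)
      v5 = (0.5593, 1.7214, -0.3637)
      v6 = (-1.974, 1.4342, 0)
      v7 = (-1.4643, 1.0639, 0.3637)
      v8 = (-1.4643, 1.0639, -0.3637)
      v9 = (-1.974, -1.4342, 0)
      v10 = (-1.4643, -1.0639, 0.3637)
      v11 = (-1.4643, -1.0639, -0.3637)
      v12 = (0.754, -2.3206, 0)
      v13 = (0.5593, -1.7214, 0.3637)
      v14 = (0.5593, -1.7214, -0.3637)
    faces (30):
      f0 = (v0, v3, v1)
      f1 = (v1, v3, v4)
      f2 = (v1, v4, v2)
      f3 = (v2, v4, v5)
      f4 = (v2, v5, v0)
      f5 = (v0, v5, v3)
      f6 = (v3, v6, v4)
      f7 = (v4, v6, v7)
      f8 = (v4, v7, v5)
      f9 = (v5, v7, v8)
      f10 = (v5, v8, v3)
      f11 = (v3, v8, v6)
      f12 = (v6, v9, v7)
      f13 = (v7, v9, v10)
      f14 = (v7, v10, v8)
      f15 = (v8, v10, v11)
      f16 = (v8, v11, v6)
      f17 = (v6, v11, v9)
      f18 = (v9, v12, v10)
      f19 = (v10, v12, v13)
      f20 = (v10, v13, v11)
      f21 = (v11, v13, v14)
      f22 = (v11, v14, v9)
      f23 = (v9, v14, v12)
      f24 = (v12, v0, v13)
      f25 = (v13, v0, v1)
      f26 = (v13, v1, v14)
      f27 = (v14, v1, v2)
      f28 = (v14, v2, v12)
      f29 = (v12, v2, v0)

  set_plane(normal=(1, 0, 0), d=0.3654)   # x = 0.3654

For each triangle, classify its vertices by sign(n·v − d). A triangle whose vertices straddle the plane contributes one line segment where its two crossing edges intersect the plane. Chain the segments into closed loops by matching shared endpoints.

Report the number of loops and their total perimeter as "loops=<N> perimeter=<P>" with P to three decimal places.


loops=2 perimeter=4.046

Straddling triangles (12 of 30):
  (v3,v6,v4) [+-+] → (0.3654, 2.19433, 0)–(0.3654, 1.69942, 0.335862)  len=0.5981
  (v4,v6,v7) [+--] → (0.3654, 1.69942, 0.335862)–(0.3654, 1.6584, 0.3637)  len=0.0496
  (v4,v7,v5) [+-+] → (0.3654, 1.6584, 0.3637)–(0.3654, 1.6584, -0.294001)  len=0.6577
  (v5,v7,v8) [+--] → (0.3654, 1.6584, -0.294001)–(0.3654, 1.6584, -0.3637)  len=0.0697
  (v5,v8,v3) [+-+] → (0.3654, 1.6584, -0.3637)–(0.3654, 2.10045, -0.0637127)  len=0.5342
  (v3,v8,v6) [+--] → (0.3654, 2.10045, -0.0637127)–(0.3654, 2.19433, 0)  len=0.1135
  (v9,v12,v10) [-+-] → (0.3654, -2.19433, 0)–(0.3654, -2.10045, 0.0637127)  len=0.1135
  (v10,v12,v13) [-++] → (0.3654, -2.10045, 0.0637127)–(0.3654, -1.6584, 0.3637)  len=0.5342
  (v10,v13,v11) [-+-] → (0.3654, -1.6584, 0.3637)–(0.3654, -1.6584, 0.294001)  len=0.0697
  (v11,v13,v14) [-++] → (0.3654, -1.6584, 0.294001)–(0.3654, -1.6584, -0.3637)  len=0.6577
  (v11,v14,v9) [-+-] → (0.3654, -1.6584, -0.3637)–(0.3654, -1.69942, -0.335862)  len=0.0496
  (v9,v14,v12) [-++] → (0.3654, -1.69942, -0.335862)–(0.3654, -2.19433, 0)  len=0.5981

Chained into 2 loop(s):
  loop 1: 6 segments, perimeter = 2.0228
  loop 2: 6 segments, perimeter = 2.0228
Total perimeter = 4.046


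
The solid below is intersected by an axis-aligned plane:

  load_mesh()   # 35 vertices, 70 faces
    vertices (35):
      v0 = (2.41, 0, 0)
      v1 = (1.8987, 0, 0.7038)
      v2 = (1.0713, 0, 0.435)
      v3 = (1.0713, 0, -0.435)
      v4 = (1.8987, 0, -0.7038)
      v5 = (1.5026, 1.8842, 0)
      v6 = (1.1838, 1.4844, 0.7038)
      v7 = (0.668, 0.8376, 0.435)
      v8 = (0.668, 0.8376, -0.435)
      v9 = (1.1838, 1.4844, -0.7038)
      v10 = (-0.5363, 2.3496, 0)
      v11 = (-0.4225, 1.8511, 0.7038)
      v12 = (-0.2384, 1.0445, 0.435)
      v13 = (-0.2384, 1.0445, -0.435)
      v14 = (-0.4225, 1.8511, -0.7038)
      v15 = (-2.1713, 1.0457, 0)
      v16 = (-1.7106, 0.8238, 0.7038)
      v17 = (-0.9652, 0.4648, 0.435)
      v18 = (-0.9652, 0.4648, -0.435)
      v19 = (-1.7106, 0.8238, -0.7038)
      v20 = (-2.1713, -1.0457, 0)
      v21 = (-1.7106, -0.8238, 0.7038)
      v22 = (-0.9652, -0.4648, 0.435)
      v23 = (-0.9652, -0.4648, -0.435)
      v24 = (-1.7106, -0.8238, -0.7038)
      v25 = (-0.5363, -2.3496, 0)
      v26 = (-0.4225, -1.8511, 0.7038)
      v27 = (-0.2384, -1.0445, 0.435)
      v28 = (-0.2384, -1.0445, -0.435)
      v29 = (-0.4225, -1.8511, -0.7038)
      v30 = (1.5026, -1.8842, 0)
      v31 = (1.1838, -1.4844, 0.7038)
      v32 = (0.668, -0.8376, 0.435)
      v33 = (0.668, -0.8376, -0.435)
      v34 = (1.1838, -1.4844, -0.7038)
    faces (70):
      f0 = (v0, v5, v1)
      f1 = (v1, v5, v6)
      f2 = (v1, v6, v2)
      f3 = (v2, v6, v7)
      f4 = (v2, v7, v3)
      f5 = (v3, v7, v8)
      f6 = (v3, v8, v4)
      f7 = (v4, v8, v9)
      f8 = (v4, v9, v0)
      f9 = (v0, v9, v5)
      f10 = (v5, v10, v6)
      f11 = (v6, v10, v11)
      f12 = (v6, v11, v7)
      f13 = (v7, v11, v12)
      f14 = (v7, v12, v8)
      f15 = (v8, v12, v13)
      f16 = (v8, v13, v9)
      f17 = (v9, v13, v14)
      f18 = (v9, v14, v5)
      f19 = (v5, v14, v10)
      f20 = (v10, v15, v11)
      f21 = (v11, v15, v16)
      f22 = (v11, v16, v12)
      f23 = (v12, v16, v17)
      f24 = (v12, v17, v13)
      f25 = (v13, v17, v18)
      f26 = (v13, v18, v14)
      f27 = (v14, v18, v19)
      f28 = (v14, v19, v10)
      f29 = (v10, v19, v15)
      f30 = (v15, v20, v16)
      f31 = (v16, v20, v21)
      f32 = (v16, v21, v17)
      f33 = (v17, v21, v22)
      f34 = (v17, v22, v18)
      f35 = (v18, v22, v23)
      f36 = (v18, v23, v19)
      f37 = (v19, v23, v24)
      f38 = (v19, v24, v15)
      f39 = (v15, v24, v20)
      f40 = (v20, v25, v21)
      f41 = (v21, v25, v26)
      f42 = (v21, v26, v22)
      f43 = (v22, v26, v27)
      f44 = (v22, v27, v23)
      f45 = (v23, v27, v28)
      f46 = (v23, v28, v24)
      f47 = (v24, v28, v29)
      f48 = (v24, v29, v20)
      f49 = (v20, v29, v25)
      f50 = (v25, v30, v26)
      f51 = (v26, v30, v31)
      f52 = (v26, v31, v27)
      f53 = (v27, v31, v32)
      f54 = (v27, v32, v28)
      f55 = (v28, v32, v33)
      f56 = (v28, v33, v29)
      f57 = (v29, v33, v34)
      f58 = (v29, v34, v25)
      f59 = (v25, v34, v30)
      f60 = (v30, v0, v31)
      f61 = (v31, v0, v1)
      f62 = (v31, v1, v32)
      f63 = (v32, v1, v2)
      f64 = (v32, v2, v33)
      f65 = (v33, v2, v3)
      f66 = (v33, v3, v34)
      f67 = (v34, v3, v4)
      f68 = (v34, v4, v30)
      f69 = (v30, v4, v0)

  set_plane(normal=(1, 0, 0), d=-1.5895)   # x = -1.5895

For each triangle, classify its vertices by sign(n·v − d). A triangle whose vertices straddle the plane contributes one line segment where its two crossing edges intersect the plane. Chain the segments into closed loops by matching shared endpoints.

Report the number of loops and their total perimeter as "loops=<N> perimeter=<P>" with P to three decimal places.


Straddling triangles (18 of 70):
  (v10,v15,v11) [+-+] → (-1.5895, 1.50968, 0)–(-1.5895, 1.31364, 0.234144)  len=0.3054
  (v11,v15,v16) [+--] → (-1.5895, 1.31364, 0.234144)–(-1.5895, 0.920381, 0.7038)  len=0.6126
  (v11,v16,v12) [+-+] → (-1.5895, 0.920381, 0.7038)–(-1.5895, 0.841954, 0.681689)  len=0.0815
  (v12,v16,v17) [+-+] → (-1.5895, 0.841954, 0.681689)–(-1.5895, 0.765476, 0.66013)  len=0.0795
  (v14,v18,v19) [++-] → (-1.5895, 0.765476, -0.66013)–(-1.5895, 0.920381, -0.7038)  len=0.1609
  (v14,v19,v10) [+-+] → (-1.5895, 0.920381, -0.7038)–(-1.5895, 0.981149, -0.63122)  len=0.0947
  (v10,v19,v15) [+--] → (-1.5895, 0.981149, -0.63122)–(-1.5895, 1.50968, 0)  len=0.8233
  (v16,v21,v17) [--+] → (-1.5895, -0.61445, 0.66013)–(-1.5895, 0.765476, 0.66013)  len=1.3799
  (v17,v21,v22) [+-+] → (-1.5895, -0.61445, 0.66013)–(-1.5895, -0.765476, 0.66013)  len=0.1510
  (v18,v23,v19) [++-] → (-1.5895, 0.61445, -0.66013)–(-1.5895, 0.765476, -0.66013)  len=0.1510
  (v19,v23,v24) [-+-] → (-1.5895, 0.61445, -0.66013)–(-1.5895, -0.765476, -0.66013)  len=1.3799
  (v20,v25,v21) [-+-] → (-1.5895, -1.50968, 0)–(-1.5895, -0.981149, 0.63122)  len=0.8233
  (v21,v25,v26) [-++] → (-1.5895, -0.981149, 0.63122)–(-1.5895, -0.920381, 0.7038)  len=0.0947
  (v21,v26,v22) [-++] → (-1.5895, -0.920381, 0.7038)–(-1.5895, -0.765476, 0.66013)  len=0.1609
  (v23,v28,v24) [++-] → (-1.5895, -0.841954, -0.681689)–(-1.5895, -0.765476, -0.66013)  len=0.0795
  (v24,v28,v29) [-++] → (-1.5895, -0.841954, -0.681689)–(-1.5895, -0.920381, -0.7038)  len=0.0815
  (v24,v29,v20) [-+-] → (-1.5895, -0.920381, -0.7038)–(-1.5895, -1.31364, -0.234144)  len=0.6126
  (v20,v29,v25) [-++] → (-1.5895, -1.31364, -0.234144)–(-1.5895, -1.50968, 0)  len=0.3054

Chained into 1 loop(s):
  loop 1: 18 segments, perimeter = 7.3774
Total perimeter = 7.377

loops=1 perimeter=7.377


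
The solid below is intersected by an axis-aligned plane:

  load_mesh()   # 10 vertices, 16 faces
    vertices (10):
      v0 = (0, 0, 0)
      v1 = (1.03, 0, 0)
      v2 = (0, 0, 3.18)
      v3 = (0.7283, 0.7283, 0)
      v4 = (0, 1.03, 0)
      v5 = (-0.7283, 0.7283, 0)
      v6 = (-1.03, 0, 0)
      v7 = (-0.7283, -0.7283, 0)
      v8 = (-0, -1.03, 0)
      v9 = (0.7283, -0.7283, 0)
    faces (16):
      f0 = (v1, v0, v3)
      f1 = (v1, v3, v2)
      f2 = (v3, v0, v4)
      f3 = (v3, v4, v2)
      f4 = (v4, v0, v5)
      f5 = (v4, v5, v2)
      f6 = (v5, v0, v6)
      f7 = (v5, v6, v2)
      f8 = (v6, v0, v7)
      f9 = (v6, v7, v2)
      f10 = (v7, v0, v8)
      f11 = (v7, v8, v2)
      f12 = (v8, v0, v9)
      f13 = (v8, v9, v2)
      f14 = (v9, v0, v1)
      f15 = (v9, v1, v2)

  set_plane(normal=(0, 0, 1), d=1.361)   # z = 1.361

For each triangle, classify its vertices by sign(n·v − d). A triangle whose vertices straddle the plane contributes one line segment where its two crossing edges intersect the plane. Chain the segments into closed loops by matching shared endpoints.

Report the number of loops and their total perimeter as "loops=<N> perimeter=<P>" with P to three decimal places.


Straddling triangles (8 of 16):
  (v1,v3,v2) [--+] → (0.416597, 0.416597, 1.361)–(0.589173, 0, 1.361)  len=0.4509
  (v3,v4,v2) [--+] → (0, 0.589173, 1.361)–(0.416597, 0.416597, 1.361)  len=0.4509
  (v4,v5,v2) [--+] → (-0.416597, 0.416597, 1.361)–(0, 0.589173, 1.361)  len=0.4509
  (v5,v6,v2) [--+] → (-0.589173, 0, 1.361)–(-0.416597, 0.416597, 1.361)  len=0.4509
  (v6,v7,v2) [--+] → (-0.416597, -0.416597, 1.361)–(-0.589173, 0, 1.361)  len=0.4509
  (v7,v8,v2) [--+] → (0, -0.589173, 1.361)–(-0.416597, -0.416597, 1.361)  len=0.4509
  (v8,v9,v2) [--+] → (0.416597, -0.416597, 1.361)–(0, -0.589173, 1.361)  len=0.4509
  (v9,v1,v2) [--+] → (0.589173, 0, 1.361)–(0.416597, -0.416597, 1.361)  len=0.4509

Chained into 1 loop(s):
  loop 1: 8 segments, perimeter = 3.6074
Total perimeter = 3.607

loops=1 perimeter=3.607
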